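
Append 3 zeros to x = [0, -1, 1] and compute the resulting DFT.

Original 3-point DFT: [0, 1.7321i, -1.7321i]
Zero-padded 6-point DFT provides frequency interpolation.

DFT_6([x, 0, ...]) = [0, -1, 1.7321i, 2, -1.7321i, -1]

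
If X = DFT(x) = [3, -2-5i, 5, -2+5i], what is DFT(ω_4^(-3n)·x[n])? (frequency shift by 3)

Modulation property: DFT(ω_4^(-3n)·x[n]) = X[(k-3) mod 4], so circularly shift X by 3 positions.

X[k-3] = [-2-5i, 5, -2+5i, 3]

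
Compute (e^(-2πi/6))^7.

Since ω_6^6 = 1, powers reduce modulo 6.
7 mod 6 = 1
So ω_6^7 = ω_6^1 = e^(-2πi·1/6)

ω_6^7 = ω_6^1 = 0.5000-0.8660i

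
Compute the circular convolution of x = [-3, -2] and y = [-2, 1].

(x ⊛ y)[n] = Σ(m=0 to 1) x[m] · y[(n-m) mod 2]

Computing each output sample:
(x ⊛ y)[0] = 4
(x ⊛ y)[1] = 1

x ⊛ y = [4, 1]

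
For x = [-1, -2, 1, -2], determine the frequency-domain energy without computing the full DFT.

Parseval: Σ|x[n]|² = (1/N)Σ|X[k]|², so Σ|X[k]|² = N·Σ|x[n]|² = 4·10.0000

Σ|X[k]|² = N·Σ|x[n]|² = 4·10.0000 = 40.0000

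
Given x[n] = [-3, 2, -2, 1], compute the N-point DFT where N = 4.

X[k] = Σ(n=0 to 3) x[n] · ω_4^(nk)
where ω_4 = e^(-2πi/4)

Computing each X[k]:
X[0] = -2
X[1] = -1-1i
X[2] = -8
X[3] = -1+1i

X = [-2, -1-1i, -8, -1+1i]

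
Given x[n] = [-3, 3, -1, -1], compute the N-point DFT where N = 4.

X[k] = Σ(n=0 to 3) x[n] · ω_4^(nk)
where ω_4 = e^(-2πi/4)

Computing each X[k]:
X[0] = -2
X[1] = -2-4i
X[2] = -6
X[3] = -2+4i

X = [-2, -2-4i, -6, -2+4i]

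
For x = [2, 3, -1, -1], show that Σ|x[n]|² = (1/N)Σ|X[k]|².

Time domain:
Σ|x[n]|² = |2|² + |3|² + |-1|² + |-1|² = 15.0000

Frequency domain:
(1/4)Σ|X[k]|² = (1/4)(|3|² + |3-4i|² + |-1|² + |3+4i|²) = (1/4)·60.0000 = 15.0000

Both sides agree, confirming Parseval's theorem.

Σ|x[n]|² = (1/N)Σ|X[k]|² = 15.0000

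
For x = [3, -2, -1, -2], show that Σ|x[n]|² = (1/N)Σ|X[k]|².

Time domain:
Σ|x[n]|² = |3|² + |-2|² + |-1|² + |-2|² = 18.0000

Frequency domain:
(1/4)Σ|X[k]|² = (1/4)(|-2|² + |4|² + |6|² + |4|²) = (1/4)·72.0000 = 18.0000

Both sides agree, confirming Parseval's theorem.

Σ|x[n]|² = (1/N)Σ|X[k]|² = 18.0000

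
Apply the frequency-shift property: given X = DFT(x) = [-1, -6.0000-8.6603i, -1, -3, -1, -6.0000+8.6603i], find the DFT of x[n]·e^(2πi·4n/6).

Modulation property: DFT(ω_6^(-4n)·x[n]) = X[(k-4) mod 6], so circularly shift X by 4 positions.

X[k-4] = [-1, -3, -1, -6.0000+8.6603i, -1, -6.0000-8.6603i]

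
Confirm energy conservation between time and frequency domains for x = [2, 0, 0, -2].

Time domain:
Σ|x[n]|² = |2|² + |0|² + |0|² + |-2|² = 8.0000

Frequency domain:
(1/4)Σ|X[k]|² = (1/4)(|0|² + |2-2i|² + |4|² + |2+2i|²) = (1/4)·32.0000 = 8.0000

Both sides agree, confirming Parseval's theorem.

Σ|x[n]|² = (1/N)Σ|X[k]|² = 8.0000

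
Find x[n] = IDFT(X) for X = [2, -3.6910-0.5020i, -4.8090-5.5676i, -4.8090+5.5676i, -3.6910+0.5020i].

x[n] = (1/5) Σ(k=0 to 4) X[k] · e^(2πikn/5)

Computing each x[n]:
x[0] = -3
x[1] = 3
x[2] = -1
x[3] = 3
x[4] = 0

x = [-3, 3, -1, 3, 0]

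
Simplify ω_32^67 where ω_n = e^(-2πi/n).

Since ω_32^32 = 1, powers reduce modulo 32.
67 mod 32 = 3
So ω_32^67 = ω_32^3 = e^(-2πi·3/32)

ω_32^67 = ω_32^3 = 0.8315-0.5556i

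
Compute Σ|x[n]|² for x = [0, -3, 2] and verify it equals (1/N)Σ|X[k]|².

Time domain:
Σ|x[n]|² = |0|² + |-3|² + |2|² = 13.0000

Frequency domain:
(1/3)Σ|X[k]|² = (1/3)(|-1|² + |0.5000+4.3301i|² + |0.5000-4.3301i|²) = (1/3)·39.0000 = 13.0000

Both sides agree, confirming Parseval's theorem.

Σ|x[n]|² = (1/N)Σ|X[k]|² = 13.0000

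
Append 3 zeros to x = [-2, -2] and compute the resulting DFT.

Original 2-point DFT: [-4, 0]
Zero-padded 5-point DFT provides frequency interpolation.

DFT_5([x, 0, ...]) = [-4, -2.6180+1.9021i, -0.3820+1.1756i, -0.3820-1.1756i, -2.6180-1.9021i]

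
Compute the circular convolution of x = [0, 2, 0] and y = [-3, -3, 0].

(x ⊛ y)[n] = Σ(m=0 to 2) x[m] · y[(n-m) mod 3]

Computing each output sample:
(x ⊛ y)[0] = 0
(x ⊛ y)[1] = -6
(x ⊛ y)[2] = -6

x ⊛ y = [0, -6, -6]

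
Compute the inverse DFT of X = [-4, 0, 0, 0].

x[n] = (1/4) Σ(k=0 to 3) X[k] · e^(2πikn/4)

Computing each x[n]:
x[0] = -1
x[1] = -1
x[2] = -1
x[3] = -1

x = [-1, -1, -1, -1]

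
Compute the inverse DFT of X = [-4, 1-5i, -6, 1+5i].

x[n] = (1/4) Σ(k=0 to 3) X[k] · e^(2πikn/4)

Computing each x[n]:
x[0] = -2
x[1] = 3
x[2] = -3
x[3] = -2

x = [-2, 3, -3, -2]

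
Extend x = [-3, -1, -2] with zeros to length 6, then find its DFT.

Original 3-point DFT: [-6, -1.5000-0.8660i, -1.5000+0.8660i]
Zero-padded 6-point DFT provides frequency interpolation.

DFT_6([x, 0, ...]) = [-6, -2.5000+2.5981i, -1.5000-0.8660i, -4, -1.5000+0.8660i, -2.5000-2.5981i]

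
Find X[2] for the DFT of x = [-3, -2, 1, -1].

X[2] = Σ(n=0 to 3) x[n] · ω_4^(2n) where ω_4 = e^(-2πi/4)
= (-3)·ω_4^0 + (-2)·ω_4^2 + (1)·ω_4^4 + (-1)·ω_4^6

X[2] = 1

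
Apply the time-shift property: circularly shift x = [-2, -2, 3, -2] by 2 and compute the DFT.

Time shift by 2: X_shifted[k] = ω_4^(2k) · X[k]
Shifted x = [3, -2, -2, -2]

DFT(x[n-2]) = [-3, 5, 5, 5]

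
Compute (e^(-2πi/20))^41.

Since ω_20^20 = 1, powers reduce modulo 20.
41 mod 20 = 1
So ω_20^41 = ω_20^1 = e^(-2πi·1/20)

ω_20^41 = ω_20^1 = 0.9511-0.3090i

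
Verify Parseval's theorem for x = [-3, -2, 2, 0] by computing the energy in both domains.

Time domain:
Σ|x[n]|² = |-3|² + |-2|² + |2|² + |0|² = 17.0000

Frequency domain:
(1/4)Σ|X[k]|² = (1/4)(|-3|² + |-5+2i|² + |1|² + |-5-2i|²) = (1/4)·68.0000 = 17.0000

Both sides agree, confirming Parseval's theorem.

Σ|x[n]|² = (1/N)Σ|X[k]|² = 17.0000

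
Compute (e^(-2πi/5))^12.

Since ω_5^5 = 1, powers reduce modulo 5.
12 mod 5 = 2
So ω_5^12 = ω_5^2 = e^(-2πi·2/5)

ω_5^12 = ω_5^2 = -0.8090-0.5878i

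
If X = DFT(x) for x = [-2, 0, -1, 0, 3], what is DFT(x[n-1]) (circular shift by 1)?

Time shift by 1: X_shifted[k] = ω_5^(1k) · X[k]
Shifted x = [3, -2, 0, -1, 0]

DFT(x[n-1]) = [0, 3.1910+1.3143i, 4.3090+2.1266i, 4.3090-2.1266i, 3.1910-1.3143i]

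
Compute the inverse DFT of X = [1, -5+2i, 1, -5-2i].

x[n] = (1/4) Σ(k=0 to 3) X[k] · e^(2πikn/4)

Computing each x[n]:
x[0] = -2
x[1] = -1
x[2] = 3
x[3] = 1

x = [-2, -1, 3, 1]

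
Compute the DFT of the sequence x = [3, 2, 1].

X[k] = Σ(n=0 to 2) x[n] · ω_3^(nk)
where ω_3 = e^(-2πi/3)

Computing each X[k]:
X[0] = 6
X[1] = 1.5000-0.8660i
X[2] = 1.5000+0.8660i

X = [6, 1.5000-0.8660i, 1.5000+0.8660i]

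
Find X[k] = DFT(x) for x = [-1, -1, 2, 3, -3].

X[k] = Σ(n=0 to 4) x[n] · ω_5^(nk)
where ω_5 = e^(-2πi/5)

Computing each X[k]:
X[0] = 0
X[1] = -6.2812-1.3143i
X[2] = 3.7812-2.1266i
X[3] = 3.7812+2.1266i
X[4] = -6.2812+1.3143i

X = [0, -6.2812-1.3143i, 3.7812-2.1266i, 3.7812+2.1266i, -6.2812+1.3143i]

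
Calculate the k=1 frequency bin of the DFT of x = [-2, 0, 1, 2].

X[1] = Σ(n=0 to 3) x[n] · ω_4^(1n) where ω_4 = e^(-2πi/4)
= (-2)·ω_4^0 + (0)·ω_4^1 + (1)·ω_4^2 + (2)·ω_4^3

X[1] = -3+2i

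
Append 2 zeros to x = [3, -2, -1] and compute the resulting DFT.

Original 3-point DFT: [0, 4.5000+0.8660i, 4.5000-0.8660i]
Zero-padded 5-point DFT provides frequency interpolation.

DFT_5([x, 0, ...]) = [0, 3.1910+2.4899i, 4.3090+0.2245i, 4.3090-0.2245i, 3.1910-2.4899i]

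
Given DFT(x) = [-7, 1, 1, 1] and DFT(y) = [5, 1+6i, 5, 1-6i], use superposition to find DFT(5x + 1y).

By linearity: DFT(5x + 1y) = 5·DFT(x) + 1·DFT(y)
= 5·[-7, 1, 1, 1] + 1·[5, 1+6i, 5, 1-6i]

Computing element-wise:
Z[0] = 5·(-7) + 1·(5) = -30
Z[1] = 5·(1) + 1·(1+6i) = 6+6i
Z[2] = 5·(1) + 1·(5) = 10
Z[3] = 5·(1) + 1·(1-6i) = 6-6i

DFT(5x + 1y) = 5·X + 1·Y = [-30, 6+6i, 10, 6-6i]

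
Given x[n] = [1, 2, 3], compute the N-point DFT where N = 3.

X[k] = Σ(n=0 to 2) x[n] · ω_3^(nk)
where ω_3 = e^(-2πi/3)

Computing each X[k]:
X[0] = 6
X[1] = -1.5000+0.8660i
X[2] = -1.5000-0.8660i

X = [6, -1.5000+0.8660i, -1.5000-0.8660i]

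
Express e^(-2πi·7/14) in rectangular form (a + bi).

ω_14^7 = e^(-2πi·7/14)
= cos(-2π·7/14) + i·sin(-2π·7/14)
= cos(-14π/14) + i·sin(-14π/14)

ω_14^7 = cos(-14π/14) + i·sin(-14π/14) = -1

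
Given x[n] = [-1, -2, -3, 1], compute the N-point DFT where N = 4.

X[k] = Σ(n=0 to 3) x[n] · ω_4^(nk)
where ω_4 = e^(-2πi/4)

Computing each X[k]:
X[0] = -5
X[1] = 2+3i
X[2] = -3
X[3] = 2-3i

X = [-5, 2+3i, -3, 2-3i]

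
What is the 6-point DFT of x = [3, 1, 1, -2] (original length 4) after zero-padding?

Original 4-point DFT: [3, 2-3i, 5, 2+3i]
Zero-padded 6-point DFT provides frequency interpolation.

DFT_6([x, 0, ...]) = [3, 5.0000-1.7321i, 0, 5, 0, 5.0000+1.7321i]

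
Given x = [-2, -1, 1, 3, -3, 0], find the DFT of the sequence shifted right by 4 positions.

Time shift by 4: X_shifted[k] = ω_6^(4k) · X[k]
Shifted x = [1, 3, -3, 0, -2, -1]

DFT(x[n-4]) = [-2, 4.5000-2.5981i, 2.5000-4.3301i, -6, 2.5000+4.3301i, 4.5000+2.5981i]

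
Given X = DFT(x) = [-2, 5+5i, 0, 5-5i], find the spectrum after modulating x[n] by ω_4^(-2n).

Modulation property: DFT(ω_4^(-2n)·x[n]) = X[(k-2) mod 4], so circularly shift X by 2 positions.

X[k-2] = [0, 5-5i, -2, 5+5i]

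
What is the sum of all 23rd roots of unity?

Sum of all nth roots of unity equals 0 for n > 1 (geometric series with r ≠ 1).

0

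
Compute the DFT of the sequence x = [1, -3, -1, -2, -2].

X[k] = Σ(n=0 to 4) x[n] · ω_5^(nk)
where ω_5 = e^(-2πi/5)

Computing each X[k]:
X[0] = -7
X[1] = 1.8820+0.3633i
X[2] = 4.1180+1.5388i
X[3] = 4.1180-1.5388i
X[4] = 1.8820-0.3633i

X = [-7, 1.8820+0.3633i, 4.1180+1.5388i, 4.1180-1.5388i, 1.8820-0.3633i]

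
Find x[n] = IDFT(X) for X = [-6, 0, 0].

x[n] = (1/3) Σ(k=0 to 2) X[k] · e^(2πikn/3)

Computing each x[n]:
x[0] = -2
x[1] = -2
x[2] = -2

x = [-2, -2, -2]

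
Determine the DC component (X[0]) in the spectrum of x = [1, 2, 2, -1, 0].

X[0] = Σ(n=0 to 4) x[n] · ω_5^0 = Σ x[n]
= (1) + (2) + (2) + (-1) + (0)

X[0] = 4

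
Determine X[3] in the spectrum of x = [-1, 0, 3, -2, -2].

X[3] = Σ(n=0 to 4) x[n] · ω_5^(3n) where ω_5 = e^(-2πi/5)
= (-1)·ω_5^0 + (0)·ω_5^3 + (3)·ω_5^6 + (-2)·ω_5^9 + (-2)·ω_5^12

X[3] = 0.9271-3.5797i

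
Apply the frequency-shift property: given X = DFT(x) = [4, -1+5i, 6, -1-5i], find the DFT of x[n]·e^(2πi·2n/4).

Modulation property: DFT(ω_4^(-2n)·x[n]) = X[(k-2) mod 4], so circularly shift X by 2 positions.

X[k-2] = [6, -1-5i, 4, -1+5i]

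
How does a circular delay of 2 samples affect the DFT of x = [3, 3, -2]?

Time shift by 2: X_shifted[k] = ω_3^(2k) · X[k]
Shifted x = [3, -2, 3]

DFT(x[n-2]) = [4, 2.5000+4.3301i, 2.5000-4.3301i]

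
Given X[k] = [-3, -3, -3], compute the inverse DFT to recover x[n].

x[n] = (1/3) Σ(k=0 to 2) X[k] · e^(2πikn/3)

Computing each x[n]:
x[0] = -3
x[1] = 0
x[2] = 0

x = [-3, 0, 0]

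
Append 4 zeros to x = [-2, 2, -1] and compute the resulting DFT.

Original 3-point DFT: [-1, -2.5000-2.5981i, -2.5000+2.5981i]
Zero-padded 7-point DFT provides frequency interpolation.

DFT_7([x, 0, ...]) = [-1, -0.5305-0.5887i, -1.5441-2.3837i, -4.4254-1.6496i, -4.4254+1.6496i, -1.5441+2.3837i, -0.5305+0.5887i]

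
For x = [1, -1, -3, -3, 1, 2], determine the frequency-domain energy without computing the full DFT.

Parseval: Σ|x[n]|² = (1/N)Σ|X[k]|², so Σ|X[k]|² = N·Σ|x[n]|² = 6·25.0000

Σ|X[k]|² = N·Σ|x[n]|² = 6·25.0000 = 150.0000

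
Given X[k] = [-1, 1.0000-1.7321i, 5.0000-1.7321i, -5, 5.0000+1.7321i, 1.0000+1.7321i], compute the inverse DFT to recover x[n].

x[n] = (1/6) Σ(k=0 to 5) X[k] · e^(2πikn/6)

Computing each x[n]:
x[0] = 1
x[1] = 1
x[2] = -2
x[3] = 2
x[4] = -2
x[5] = -1

x = [1, 1, -2, 2, -2, -1]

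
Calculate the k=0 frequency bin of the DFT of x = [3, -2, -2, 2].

X[0] = Σ(n=0 to 3) x[n] · ω_4^0 = Σ x[n]
= (3) + (-2) + (-2) + (2)

X[0] = 1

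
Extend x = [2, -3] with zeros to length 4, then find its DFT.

Original 2-point DFT: [-1, 5]
Zero-padded 4-point DFT provides frequency interpolation.

DFT_4([x, 0, ...]) = [-1, 2+3i, 5, 2-3i]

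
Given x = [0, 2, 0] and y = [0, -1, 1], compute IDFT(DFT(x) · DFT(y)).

(x ⊛ y)[n] = Σ(m=0 to 2) x[m] · y[(n-m) mod 3]

Computing each output sample:
(x ⊛ y)[0] = 2
(x ⊛ y)[1] = 0
(x ⊛ y)[2] = -2

x ⊛ y = [2, 0, -2]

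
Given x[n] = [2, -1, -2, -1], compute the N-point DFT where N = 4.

X[k] = Σ(n=0 to 3) x[n] · ω_4^(nk)
where ω_4 = e^(-2πi/4)

Computing each X[k]:
X[0] = -2
X[1] = 4
X[2] = 2
X[3] = 4

X = [-2, 4, 2, 4]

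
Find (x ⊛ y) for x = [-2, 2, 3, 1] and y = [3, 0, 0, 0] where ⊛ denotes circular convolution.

(x ⊛ y)[n] = Σ(m=0 to 3) x[m] · y[(n-m) mod 4]

Computing each output sample:
(x ⊛ y)[0] = -6
(x ⊛ y)[1] = 6
(x ⊛ y)[2] = 9
(x ⊛ y)[3] = 3

x ⊛ y = [-6, 6, 9, 3]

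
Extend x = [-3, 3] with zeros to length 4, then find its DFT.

Original 2-point DFT: [0, -6]
Zero-padded 4-point DFT provides frequency interpolation.

DFT_4([x, 0, ...]) = [0, -3-3i, -6, -3+3i]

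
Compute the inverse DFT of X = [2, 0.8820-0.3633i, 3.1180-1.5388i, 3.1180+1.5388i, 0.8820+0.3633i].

x[n] = (1/5) Σ(k=0 to 4) X[k] · e^(2πikn/5)

Computing each x[n]:
x[0] = 2
x[1] = 0
x[2] = 0
x[3] = 1
x[4] = -1

x = [2, 0, 0, 1, -1]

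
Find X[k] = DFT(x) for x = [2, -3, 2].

X[k] = Σ(n=0 to 2) x[n] · ω_3^(nk)
where ω_3 = e^(-2πi/3)

Computing each X[k]:
X[0] = 1
X[1] = 2.5000+4.3301i
X[2] = 2.5000-4.3301i

X = [1, 2.5000+4.3301i, 2.5000-4.3301i]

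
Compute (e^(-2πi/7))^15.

Since ω_7^7 = 1, powers reduce modulo 7.
15 mod 7 = 1
So ω_7^15 = ω_7^1 = e^(-2πi·1/7)

ω_7^15 = ω_7^1 = 0.6235-0.7818i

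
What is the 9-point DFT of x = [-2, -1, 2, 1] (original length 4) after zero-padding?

Original 4-point DFT: [0, -4+2i, 0, -4-2i]
Zero-padded 9-point DFT provides frequency interpolation.

DFT_9([x, 0, ...]) = [0, -2.9187-2.1929i, -4.5530+1.1668i, -1.5000+2.5981i, -0.0282+0.7616i, -0.0282-0.7616i, -1.5000-2.5981i, -4.5530-1.1668i, -2.9187+2.1929i]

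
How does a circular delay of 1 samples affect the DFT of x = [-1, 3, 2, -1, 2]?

Time shift by 1: X_shifted[k] = ω_5^(1k) · X[k]
Shifted x = [2, -1, 3, 2, -1]

DFT(x[n-1]) = [5, -2.6631-0.5878i, 5.1631+0.9511i, 5.1631-0.9511i, -2.6631+0.5878i]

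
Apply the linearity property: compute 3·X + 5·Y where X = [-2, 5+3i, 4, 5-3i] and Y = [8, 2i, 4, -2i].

By linearity: DFT(3x + 5y) = 3·DFT(x) + 5·DFT(y)
= 3·[-2, 5+3i, 4, 5-3i] + 5·[8, 2i, 4, -2i]

Computing element-wise:
Z[0] = 3·(-2) + 5·(8) = 34
Z[1] = 3·(5+3i) + 5·(2i) = 15+19i
Z[2] = 3·(4) + 5·(4) = 32
Z[3] = 3·(5-3i) + 5·(-2i) = 15-19i

DFT(3x + 5y) = 3·X + 5·Y = [34, 15+19i, 32, 15-19i]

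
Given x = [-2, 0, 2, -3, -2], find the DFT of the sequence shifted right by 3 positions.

Time shift by 3: X_shifted[k] = ω_5^(3k) · X[k]
Shifted x = [2, -3, -2, -2, 0]

DFT(x[n-3]) = [-5, 4.3090+2.8532i, 3.1910+1.7634i, 3.1910-1.7634i, 4.3090-2.8532i]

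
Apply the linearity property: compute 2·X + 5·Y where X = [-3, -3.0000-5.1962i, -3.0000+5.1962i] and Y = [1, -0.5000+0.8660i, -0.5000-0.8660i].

By linearity: DFT(2x + 5y) = 2·DFT(x) + 5·DFT(y)
= 2·[-3, -3.0000-5.1962i, -3.0000+5.1962i] + 5·[1, -0.5000+0.8660i, -0.5000-0.8660i]

Computing element-wise:
Z[0] = 2·(-3) + 5·(1) = -1
Z[1] = 2·(-3.0000-5.1962i) + 5·(-0.5000+0.8660i) = -8.5000-6.0624i
Z[2] = 2·(-3.0000+5.1962i) + 5·(-0.5000-0.8660i) = -8.5000+6.0624i

DFT(2x + 5y) = 2·X + 5·Y = [-1, -8.5000-6.0624i, -8.5000+6.0624i]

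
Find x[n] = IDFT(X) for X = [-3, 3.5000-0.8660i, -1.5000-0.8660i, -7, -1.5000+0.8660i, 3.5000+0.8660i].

x[n] = (1/6) Σ(k=0 to 5) X[k] · e^(2πikn/6)

Computing each x[n]:
x[0] = -1
x[1] = 2
x[2] = -2
x[3] = -1
x[4] = -2
x[5] = 1

x = [-1, 2, -2, -1, -2, 1]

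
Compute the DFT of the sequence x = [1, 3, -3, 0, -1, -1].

X[k] = Σ(n=0 to 5) x[n] · ω_6^(nk)
where ω_6 = e^(-2πi/6)

Computing each X[k]:
X[0] = -1
X[1] = 4.0000-1.7321i
X[2] = 2.0000-5.1962i
X[3] = -5
X[4] = 2.0000+5.1962i
X[5] = 4.0000+1.7321i

X = [-1, 4.0000-1.7321i, 2.0000-5.1962i, -5, 2.0000+5.1962i, 4.0000+1.7321i]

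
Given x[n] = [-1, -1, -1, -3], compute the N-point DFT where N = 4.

X[k] = Σ(n=0 to 3) x[n] · ω_4^(nk)
where ω_4 = e^(-2πi/4)

Computing each X[k]:
X[0] = -6
X[1] = -2i
X[2] = 2
X[3] = 2i

X = [-6, -2i, 2, 2i]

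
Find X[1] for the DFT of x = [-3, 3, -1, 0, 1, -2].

X[1] = Σ(n=0 to 5) x[n] · ω_6^(1n) where ω_6 = e^(-2πi/6)
= (-3)·ω_6^0 + (3)·ω_6^1 + (-1)·ω_6^2 + (0)·ω_6^3 + (1)·ω_6^4 + (-2)·ω_6^5

X[1] = -2.5000-2.5981i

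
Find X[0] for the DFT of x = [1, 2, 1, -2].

X[0] = Σ(n=0 to 3) x[n] · ω_4^0 = Σ x[n]
= (1) + (2) + (1) + (-2)

X[0] = 2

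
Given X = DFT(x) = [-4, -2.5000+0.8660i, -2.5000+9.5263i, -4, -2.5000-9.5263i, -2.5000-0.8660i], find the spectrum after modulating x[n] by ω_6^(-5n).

Modulation property: DFT(ω_6^(-5n)·x[n]) = X[(k-5) mod 6], so circularly shift X by 5 positions.

X[k-5] = [-2.5000+0.8660i, -2.5000+9.5263i, -4, -2.5000-9.5263i, -2.5000-0.8660i, -4]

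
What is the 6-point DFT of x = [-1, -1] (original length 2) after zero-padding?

Original 2-point DFT: [-2, 0]
Zero-padded 6-point DFT provides frequency interpolation.

DFT_6([x, 0, ...]) = [-2, -1.5000+0.8660i, -0.5000+0.8660i, 0, -0.5000-0.8660i, -1.5000-0.8660i]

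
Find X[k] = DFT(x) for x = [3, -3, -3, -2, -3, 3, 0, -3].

X[k] = Σ(n=0 to 7) x[n] · ω_8^(nk)
where ω_8 = e^(-2πi/8)

Computing each X[k]:
X[0] = -8
X[1] = 1.0503+6.5355i
X[2] = 3-5i
X[3] = 10.9497+0.5355i
X[4] = 2
X[5] = 10.9497-0.5355i
X[6] = 3+5i
X[7] = 1.0503-6.5355i

X = [-8, 1.0503+6.5355i, 3-5i, 10.9497+0.5355i, 2, 10.9497-0.5355i, 3+5i, 1.0503-6.5355i]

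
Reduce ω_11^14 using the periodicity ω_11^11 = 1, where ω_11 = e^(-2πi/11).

Since ω_11^11 = 1, powers reduce modulo 11.
14 mod 11 = 3
So ω_11^14 = ω_11^3 = e^(-2πi·3/11)

ω_11^14 = ω_11^3 = -0.1423-0.9898i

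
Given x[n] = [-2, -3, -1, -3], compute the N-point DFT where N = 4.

X[k] = Σ(n=0 to 3) x[n] · ω_4^(nk)
where ω_4 = e^(-2πi/4)

Computing each X[k]:
X[0] = -9
X[1] = -1
X[2] = 3
X[3] = -1

X = [-9, -1, 3, -1]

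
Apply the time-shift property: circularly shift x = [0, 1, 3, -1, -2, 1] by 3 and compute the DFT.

Time shift by 3: X_shifted[k] = ω_6^(3k) · X[k]
Shifted x = [-1, -2, 1, 0, 1, 3]

DFT(x[n-3]) = [2, -1.5000+4.3301i, -2.5000+4.3301i, 0, -2.5000-4.3301i, -1.5000-4.3301i]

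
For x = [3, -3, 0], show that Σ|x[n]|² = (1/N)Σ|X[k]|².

Time domain:
Σ|x[n]|² = |3|² + |-3|² + |0|² = 18.0000

Frequency domain:
(1/3)Σ|X[k]|² = (1/3)(|0|² + |4.5000+2.5981i|² + |4.5000-2.5981i|²) = (1/3)·54.0000 = 18.0000

Both sides agree, confirming Parseval's theorem.

Σ|x[n]|² = (1/N)Σ|X[k]|² = 18.0000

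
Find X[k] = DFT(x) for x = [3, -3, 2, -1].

X[k] = Σ(n=0 to 3) x[n] · ω_4^(nk)
where ω_4 = e^(-2πi/4)

Computing each X[k]:
X[0] = 1
X[1] = 1+2i
X[2] = 9
X[3] = 1-2i

X = [1, 1+2i, 9, 1-2i]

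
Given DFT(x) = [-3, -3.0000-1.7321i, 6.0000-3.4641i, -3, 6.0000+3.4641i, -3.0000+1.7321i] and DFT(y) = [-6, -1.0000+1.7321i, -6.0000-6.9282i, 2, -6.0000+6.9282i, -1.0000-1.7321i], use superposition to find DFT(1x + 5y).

By linearity: DFT(1x + 5y) = 1·DFT(x) + 5·DFT(y)
= 1·[-3, -3.0000-1.7321i, 6.0000-3.4641i, -3, 6.0000+3.4641i, -3.0000+1.7321i] + 5·[-6, -1.0000+1.7321i, -6.0000-6.9282i, 2, -6.0000+6.9282i, -1.0000-1.7321i]

Computing element-wise:
Z[0] = 1·(-3) + 5·(-6) = -33
Z[1] = 1·(-3.0000-1.7321i) + 5·(-1.0000+1.7321i) = -8.0000+6.9284i
Z[2] = 1·(6.0000-3.4641i) + 5·(-6.0000-6.9282i) = -24.0000-38.1051i
Z[3] = 1·(-3) + 5·(2) = 7
Z[4] = 1·(6.0000+3.4641i) + 5·(-6.0000+6.9282i) = -24.0000+38.1051i
Z[5] = 1·(-3.0000+1.7321i) + 5·(-1.0000-1.7321i) = -8.0000-6.9284i

DFT(1x + 5y) = 1·X + 5·Y = [-33, -8.0000+6.9284i, -24.0000-38.1051i, 7, -24.0000+38.1051i, -8.0000-6.9284i]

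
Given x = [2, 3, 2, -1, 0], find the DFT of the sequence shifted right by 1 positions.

Time shift by 1: X_shifted[k] = ω_5^(1k) · X[k]
Shifted x = [0, 2, 3, 2, -1]

DFT(x[n-1]) = [6, -3.7361-3.4410i, 0.7361-0.8123i, 0.7361+0.8123i, -3.7361+3.4410i]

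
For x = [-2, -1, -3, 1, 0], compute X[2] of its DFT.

X[2] = Σ(n=0 to 4) x[n] · ω_5^(2n) where ω_5 = e^(-2πi/5)
= (-2)·ω_5^0 + (-1)·ω_5^2 + (-3)·ω_5^4 + (1)·ω_5^6 + (0)·ω_5^8

X[2] = -1.8090-3.2164i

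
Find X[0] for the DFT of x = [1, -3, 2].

X[0] = Σ(n=0 to 2) x[n] · ω_3^0 = Σ x[n]
= (1) + (-3) + (2)

X[0] = 0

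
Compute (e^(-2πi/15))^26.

Since ω_15^15 = 1, powers reduce modulo 15.
26 mod 15 = 11
So ω_15^26 = ω_15^11 = e^(-2πi·11/15)

ω_15^26 = ω_15^11 = -0.1045+0.9945i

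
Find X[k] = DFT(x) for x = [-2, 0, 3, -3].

X[k] = Σ(n=0 to 3) x[n] · ω_4^(nk)
where ω_4 = e^(-2πi/4)

Computing each X[k]:
X[0] = -2
X[1] = -5-3i
X[2] = 4
X[3] = -5+3i

X = [-2, -5-3i, 4, -5+3i]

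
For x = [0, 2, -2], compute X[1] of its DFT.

X[1] = Σ(n=0 to 2) x[n] · ω_3^(1n) where ω_3 = e^(-2πi/3)
= (0)·ω_3^0 + (2)·ω_3^1 + (-2)·ω_3^2

X[1] = -3.4641i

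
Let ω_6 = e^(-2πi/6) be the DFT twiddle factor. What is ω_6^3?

ω_6^3 = e^(-2πi·3/6)
= cos(-2π·3/6) + i·sin(-2π·3/6)
= cos(-6π/6) + i·sin(-6π/6)

ω_6^3 = cos(-6π/6) + i·sin(-6π/6) = -1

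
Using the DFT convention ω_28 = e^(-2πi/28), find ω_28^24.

ω_28^24 = e^(-2πi·24/28)
= cos(-2π·24/28) + i·sin(-2π·24/28)
= cos(-48π/28) + i·sin(-48π/28)

ω_28^24 = cos(-48π/28) + i·sin(-48π/28) = 0.6235+0.7818i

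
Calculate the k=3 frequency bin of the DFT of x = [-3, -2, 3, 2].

X[3] = Σ(n=0 to 3) x[n] · ω_4^(3n) where ω_4 = e^(-2πi/4)
= (-3)·ω_4^0 + (-2)·ω_4^3 + (3)·ω_4^6 + (2)·ω_4^9

X[3] = -6-4i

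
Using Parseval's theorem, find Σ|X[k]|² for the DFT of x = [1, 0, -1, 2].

Parseval: Σ|x[n]|² = (1/N)Σ|X[k]|², so Σ|X[k]|² = N·Σ|x[n]|² = 4·6.0000

Σ|X[k]|² = N·Σ|x[n]|² = 4·6.0000 = 24.0000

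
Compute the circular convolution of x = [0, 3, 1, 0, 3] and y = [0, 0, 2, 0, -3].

(x ⊛ y)[n] = Σ(m=0 to 4) x[m] · y[(n-m) mod 5]

Computing each output sample:
(x ⊛ y)[0] = -9
(x ⊛ y)[1] = 3
(x ⊛ y)[2] = 0
(x ⊛ y)[3] = -3
(x ⊛ y)[4] = 2

x ⊛ y = [-9, 3, 0, -3, 2]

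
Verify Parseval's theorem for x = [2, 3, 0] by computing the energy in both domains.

Time domain:
Σ|x[n]|² = |2|² + |3|² + |0|² = 13.0000

Frequency domain:
(1/3)Σ|X[k]|² = (1/3)(|5|² + |0.5000-2.5981i|² + |0.5000+2.5981i|²) = (1/3)·39.0000 = 13.0000

Both sides agree, confirming Parseval's theorem.

Σ|x[n]|² = (1/N)Σ|X[k]|² = 13.0000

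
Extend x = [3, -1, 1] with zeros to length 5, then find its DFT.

Original 3-point DFT: [3, 3.0000+1.7321i, 3.0000-1.7321i]
Zero-padded 5-point DFT provides frequency interpolation.

DFT_5([x, 0, ...]) = [3, 1.8820+0.3633i, 4.1180+1.5388i, 4.1180-1.5388i, 1.8820-0.3633i]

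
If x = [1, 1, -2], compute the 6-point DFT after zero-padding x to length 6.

Original 3-point DFT: [0, 1.5000-2.5981i, 1.5000+2.5981i]
Zero-padded 6-point DFT provides frequency interpolation.

DFT_6([x, 0, ...]) = [0, 2.5000+0.8660i, 1.5000-2.5981i, -2, 1.5000+2.5981i, 2.5000-0.8660i]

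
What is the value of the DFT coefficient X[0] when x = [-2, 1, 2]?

X[0] = Σ(n=0 to 2) x[n] · ω_3^0 = Σ x[n]
= (-2) + (1) + (2)

X[0] = 1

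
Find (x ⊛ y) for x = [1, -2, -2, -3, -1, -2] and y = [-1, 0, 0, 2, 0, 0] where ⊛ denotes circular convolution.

(x ⊛ y)[n] = Σ(m=0 to 5) x[m] · y[(n-m) mod 6]

Computing each output sample:
(x ⊛ y)[0] = -7
(x ⊛ y)[1] = 0
(x ⊛ y)[2] = -2
(x ⊛ y)[3] = 5
(x ⊛ y)[4] = -3
(x ⊛ y)[5] = -2

x ⊛ y = [-7, 0, -2, 5, -3, -2]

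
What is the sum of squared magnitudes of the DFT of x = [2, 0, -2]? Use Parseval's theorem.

Parseval: Σ|x[n]|² = (1/N)Σ|X[k]|², so Σ|X[k]|² = N·Σ|x[n]|² = 3·8.0000

Σ|X[k]|² = N·Σ|x[n]|² = 3·8.0000 = 24.0000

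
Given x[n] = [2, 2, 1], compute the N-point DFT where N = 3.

X[k] = Σ(n=0 to 2) x[n] · ω_3^(nk)
where ω_3 = e^(-2πi/3)

Computing each X[k]:
X[0] = 5
X[1] = 0.5000-0.8660i
X[2] = 0.5000+0.8660i

X = [5, 0.5000-0.8660i, 0.5000+0.8660i]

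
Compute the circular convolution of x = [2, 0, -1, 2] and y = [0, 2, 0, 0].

(x ⊛ y)[n] = Σ(m=0 to 3) x[m] · y[(n-m) mod 4]

Computing each output sample:
(x ⊛ y)[0] = 4
(x ⊛ y)[1] = 4
(x ⊛ y)[2] = 0
(x ⊛ y)[3] = -2

x ⊛ y = [4, 4, 0, -2]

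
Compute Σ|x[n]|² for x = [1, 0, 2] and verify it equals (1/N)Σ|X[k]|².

Time domain:
Σ|x[n]|² = |1|² + |0|² + |2|² = 5.0000

Frequency domain:
(1/3)Σ|X[k]|² = (1/3)(|3|² + |1.7321i|² + |-1.7321i|²) = (1/3)·15.0000 = 5.0000

Both sides agree, confirming Parseval's theorem.

Σ|x[n]|² = (1/N)Σ|X[k]|² = 5.0000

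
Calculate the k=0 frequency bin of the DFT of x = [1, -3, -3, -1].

X[0] = Σ(n=0 to 3) x[n] · ω_4^0 = Σ x[n]
= (1) + (-3) + (-3) + (-1)

X[0] = -6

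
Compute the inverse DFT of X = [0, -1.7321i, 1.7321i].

x[n] = (1/3) Σ(k=0 to 2) X[k] · e^(2πikn/3)

Computing each x[n]:
x[0] = 0
x[1] = 1
x[2] = -1

x = [0, 1, -1]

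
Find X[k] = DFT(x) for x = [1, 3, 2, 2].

X[k] = Σ(n=0 to 3) x[n] · ω_4^(nk)
where ω_4 = e^(-2πi/4)

Computing each X[k]:
X[0] = 8
X[1] = -1-1i
X[2] = -2
X[3] = -1+1i

X = [8, -1-1i, -2, -1+1i]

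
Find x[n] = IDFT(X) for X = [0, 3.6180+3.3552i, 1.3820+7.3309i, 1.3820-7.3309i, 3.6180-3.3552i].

x[n] = (1/5) Σ(k=0 to 4) X[k] · e^(2πikn/5)

Computing each x[n]:
x[0] = 2
x[1] = -3
x[2] = 1
x[3] = -3
x[4] = 3

x = [2, -3, 1, -3, 3]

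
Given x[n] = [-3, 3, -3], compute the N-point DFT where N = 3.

X[k] = Σ(n=0 to 2) x[n] · ω_3^(nk)
where ω_3 = e^(-2πi/3)

Computing each X[k]:
X[0] = -3
X[1] = -3.0000-5.1962i
X[2] = -3.0000+5.1962i

X = [-3, -3.0000-5.1962i, -3.0000+5.1962i]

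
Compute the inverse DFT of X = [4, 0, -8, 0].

x[n] = (1/4) Σ(k=0 to 3) X[k] · e^(2πikn/4)

Computing each x[n]:
x[0] = -1
x[1] = 3
x[2] = -1
x[3] = 3

x = [-1, 3, -1, 3]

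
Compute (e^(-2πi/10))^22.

Since ω_10^10 = 1, powers reduce modulo 10.
22 mod 10 = 2
So ω_10^22 = ω_10^2 = e^(-2πi·2/10)

ω_10^22 = ω_10^2 = 0.3090-0.9511i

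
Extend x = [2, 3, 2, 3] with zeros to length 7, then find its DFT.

Original 4-point DFT: [10, 0, -2, 0]
Zero-padded 7-point DFT provides frequency interpolation.

DFT_7([x, 0, ...]) = [10, 0.7225-5.5970i, 1.4010+0.2885i, -0.1235-2.6628i, -0.1235+2.6628i, 1.4010-0.2885i, 0.7225+5.5970i]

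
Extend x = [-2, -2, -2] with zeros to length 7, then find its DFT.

Original 3-point DFT: [-6, 0, 0]
Zero-padded 7-point DFT provides frequency interpolation.

DFT_7([x, 0, ...]) = [-6, -2.8019+3.5135i, 0.2470+1.0821i, -1.4450-0.6959i, -1.4450+0.6959i, 0.2470-1.0821i, -2.8019-3.5135i]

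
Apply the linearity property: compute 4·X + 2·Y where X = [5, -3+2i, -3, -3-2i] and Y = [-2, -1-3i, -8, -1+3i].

By linearity: DFT(4x + 2y) = 4·DFT(x) + 2·DFT(y)
= 4·[5, -3+2i, -3, -3-2i] + 2·[-2, -1-3i, -8, -1+3i]

Computing element-wise:
Z[0] = 4·(5) + 2·(-2) = 16
Z[1] = 4·(-3+2i) + 2·(-1-3i) = -14+2i
Z[2] = 4·(-3) + 2·(-8) = -28
Z[3] = 4·(-3-2i) + 2·(-1+3i) = -14-2i

DFT(4x + 2y) = 4·X + 2·Y = [16, -14+2i, -28, -14-2i]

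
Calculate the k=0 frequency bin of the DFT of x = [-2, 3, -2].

X[0] = Σ(n=0 to 2) x[n] · ω_3^0 = Σ x[n]
= (-2) + (3) + (-2)

X[0] = -1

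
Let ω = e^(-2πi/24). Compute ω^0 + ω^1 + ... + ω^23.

Sum of all nth roots of unity equals 0 for n > 1 (geometric series with r ≠ 1).

0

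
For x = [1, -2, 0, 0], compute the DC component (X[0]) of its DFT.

X[0] = Σ(n=0 to 3) x[n] · ω_4^0 = Σ x[n]
= (1) + (-2) + (0) + (0)

X[0] = -1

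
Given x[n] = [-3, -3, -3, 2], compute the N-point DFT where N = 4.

X[k] = Σ(n=0 to 3) x[n] · ω_4^(nk)
where ω_4 = e^(-2πi/4)

Computing each X[k]:
X[0] = -7
X[1] = 5i
X[2] = -5
X[3] = -5i

X = [-7, 5i, -5, -5i]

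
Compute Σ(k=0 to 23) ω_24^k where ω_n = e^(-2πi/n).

Sum of all nth roots of unity equals 0 for n > 1 (geometric series with r ≠ 1).

0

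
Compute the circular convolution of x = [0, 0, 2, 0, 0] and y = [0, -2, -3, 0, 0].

(x ⊛ y)[n] = Σ(m=0 to 4) x[m] · y[(n-m) mod 5]

Computing each output sample:
(x ⊛ y)[0] = 0
(x ⊛ y)[1] = 0
(x ⊛ y)[2] = 0
(x ⊛ y)[3] = -4
(x ⊛ y)[4] = -6

x ⊛ y = [0, 0, 0, -4, -6]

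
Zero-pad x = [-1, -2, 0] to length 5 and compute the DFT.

Original 3-point DFT: [-3, 1.7321i, -1.7321i]
Zero-padded 5-point DFT provides frequency interpolation.

DFT_5([x, 0, ...]) = [-3, -1.6180+1.9021i, 0.6180+1.1756i, 0.6180-1.1756i, -1.6180-1.9021i]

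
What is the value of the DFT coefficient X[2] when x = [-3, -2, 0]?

X[2] = Σ(n=0 to 2) x[n] · ω_3^(2n) where ω_3 = e^(-2πi/3)
= (-3)·ω_3^0 + (-2)·ω_3^2 + (0)·ω_3^4

X[2] = -2.0000-1.7321i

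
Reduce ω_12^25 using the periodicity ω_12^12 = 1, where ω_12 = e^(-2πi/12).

Since ω_12^12 = 1, powers reduce modulo 12.
25 mod 12 = 1
So ω_12^25 = ω_12^1 = e^(-2πi·1/12)

ω_12^25 = ω_12^1 = 0.8660-0.5000i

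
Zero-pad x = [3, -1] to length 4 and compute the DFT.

Original 2-point DFT: [2, 4]
Zero-padded 4-point DFT provides frequency interpolation.

DFT_4([x, 0, ...]) = [2, 3+1i, 4, 3-1i]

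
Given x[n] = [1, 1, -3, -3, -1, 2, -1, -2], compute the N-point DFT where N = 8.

X[k] = Σ(n=0 to 7) x[n] · ω_8^(nk)
where ω_8 = e^(-2πi/8)

Computing each X[k]:
X[0] = -6
X[1] = 2.0000+3.4142i
X[2] = 4-8i
X[3] = 2.0000-0.5858i
X[4] = -2
X[5] = 2.0000+0.5858i
X[6] = 4+8i
X[7] = 2.0000-3.4142i

X = [-6, 2.0000+3.4142i, 4-8i, 2.0000-0.5858i, -2, 2.0000+0.5858i, 4+8i, 2.0000-3.4142i]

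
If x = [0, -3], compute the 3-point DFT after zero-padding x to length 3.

Original 2-point DFT: [-3, 3]
Zero-padded 3-point DFT provides frequency interpolation.

DFT_3([x, 0, ...]) = [-3, 1.5000+2.5981i, 1.5000-2.5981i]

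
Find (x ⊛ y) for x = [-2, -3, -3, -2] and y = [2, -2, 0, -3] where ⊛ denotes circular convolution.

(x ⊛ y)[n] = Σ(m=0 to 3) x[m] · y[(n-m) mod 4]

Computing each output sample:
(x ⊛ y)[0] = 9
(x ⊛ y)[1] = 7
(x ⊛ y)[2] = 6
(x ⊛ y)[3] = 8

x ⊛ y = [9, 7, 6, 8]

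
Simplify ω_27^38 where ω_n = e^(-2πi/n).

Since ω_27^27 = 1, powers reduce modulo 27.
38 mod 27 = 11
So ω_27^38 = ω_27^11 = e^(-2πi·11/27)

ω_27^38 = ω_27^11 = -0.8355-0.5495i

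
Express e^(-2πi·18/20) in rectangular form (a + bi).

ω_20^18 = e^(-2πi·18/20)
= cos(-2π·18/20) + i·sin(-2π·18/20)
= cos(-36π/20) + i·sin(-36π/20)

ω_20^18 = cos(-36π/20) + i·sin(-36π/20) = 0.8090+0.5878i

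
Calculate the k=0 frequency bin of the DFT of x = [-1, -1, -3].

X[0] = Σ(n=0 to 2) x[n] · ω_3^0 = Σ x[n]
= (-1) + (-1) + (-3)

X[0] = -5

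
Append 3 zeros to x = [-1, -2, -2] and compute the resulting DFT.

Original 3-point DFT: [-5, 1, 1]
Zero-padded 6-point DFT provides frequency interpolation.

DFT_6([x, 0, ...]) = [-5, -1.0000+3.4641i, 1, -1, 1, -1.0000-3.4641i]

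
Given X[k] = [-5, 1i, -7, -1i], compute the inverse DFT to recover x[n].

x[n] = (1/4) Σ(k=0 to 3) X[k] · e^(2πikn/4)

Computing each x[n]:
x[0] = -3
x[1] = 0
x[2] = -3
x[3] = 1

x = [-3, 0, -3, 1]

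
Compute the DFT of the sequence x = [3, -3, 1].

X[k] = Σ(n=0 to 2) x[n] · ω_3^(nk)
where ω_3 = e^(-2πi/3)

Computing each X[k]:
X[0] = 1
X[1] = 4.0000+3.4641i
X[2] = 4.0000-3.4641i

X = [1, 4.0000+3.4641i, 4.0000-3.4641i]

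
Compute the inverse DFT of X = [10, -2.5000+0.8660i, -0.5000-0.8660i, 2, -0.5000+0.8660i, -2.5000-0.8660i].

x[n] = (1/6) Σ(k=0 to 5) X[k] · e^(2πikn/6)

Computing each x[n]:
x[0] = 1
x[1] = 1
x[2] = 2
x[3] = 2
x[4] = 3
x[5] = 1

x = [1, 1, 2, 2, 3, 1]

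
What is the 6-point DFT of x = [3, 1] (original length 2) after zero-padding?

Original 2-point DFT: [4, 2]
Zero-padded 6-point DFT provides frequency interpolation.

DFT_6([x, 0, ...]) = [4, 3.5000-0.8660i, 2.5000-0.8660i, 2, 2.5000+0.8660i, 3.5000+0.8660i]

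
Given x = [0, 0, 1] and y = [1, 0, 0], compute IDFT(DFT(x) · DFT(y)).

(x ⊛ y)[n] = Σ(m=0 to 2) x[m] · y[(n-m) mod 3]

Computing each output sample:
(x ⊛ y)[0] = 0
(x ⊛ y)[1] = 0
(x ⊛ y)[2] = 1

x ⊛ y = [0, 0, 1]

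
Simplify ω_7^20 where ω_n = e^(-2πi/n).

Since ω_7^7 = 1, powers reduce modulo 7.
20 mod 7 = 6
So ω_7^20 = ω_7^6 = e^(-2πi·6/7)

ω_7^20 = ω_7^6 = 0.6235+0.7818i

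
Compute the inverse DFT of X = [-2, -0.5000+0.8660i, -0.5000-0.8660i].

x[n] = (1/3) Σ(k=0 to 2) X[k] · e^(2πikn/3)

Computing each x[n]:
x[0] = -1
x[1] = -1
x[2] = 0

x = [-1, -1, 0]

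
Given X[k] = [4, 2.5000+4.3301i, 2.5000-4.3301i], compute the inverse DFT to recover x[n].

x[n] = (1/3) Σ(k=0 to 2) X[k] · e^(2πikn/3)

Computing each x[n]:
x[0] = 3
x[1] = -2
x[2] = 3

x = [3, -2, 3]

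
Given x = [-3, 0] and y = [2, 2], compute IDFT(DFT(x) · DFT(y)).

(x ⊛ y)[n] = Σ(m=0 to 1) x[m] · y[(n-m) mod 2]

Computing each output sample:
(x ⊛ y)[0] = -6
(x ⊛ y)[1] = -6

x ⊛ y = [-6, -6]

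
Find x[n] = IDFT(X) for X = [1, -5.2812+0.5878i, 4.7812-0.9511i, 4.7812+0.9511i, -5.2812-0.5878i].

x[n] = (1/5) Σ(k=0 to 4) X[k] · e^(2πikn/5)

Computing each x[n]:
x[0] = 0
x[1] = -2
x[2] = 2
x[3] = 3
x[4] = -2

x = [0, -2, 2, 3, -2]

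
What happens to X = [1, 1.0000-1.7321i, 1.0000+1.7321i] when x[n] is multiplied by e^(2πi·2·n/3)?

Modulation property: DFT(ω_3^(-2n)·x[n]) = X[(k-2) mod 3], so circularly shift X by 2 positions.

X[k-2] = [1.0000-1.7321i, 1.0000+1.7321i, 1]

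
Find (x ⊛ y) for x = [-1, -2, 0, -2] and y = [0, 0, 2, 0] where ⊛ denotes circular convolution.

(x ⊛ y)[n] = Σ(m=0 to 3) x[m] · y[(n-m) mod 4]

Computing each output sample:
(x ⊛ y)[0] = 0
(x ⊛ y)[1] = -4
(x ⊛ y)[2] = -2
(x ⊛ y)[3] = -4

x ⊛ y = [0, -4, -2, -4]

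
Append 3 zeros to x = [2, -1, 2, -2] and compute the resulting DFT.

Original 4-point DFT: [1, -1i, 7, 1i]
Zero-padded 7-point DFT provides frequency interpolation.

DFT_7([x, 0, ...]) = [1, 2.7334-0.3003i, -0.8264+0.2790i, 4.5930+3.9474i, 4.5930-3.9474i, -0.8264-0.2790i, 2.7334+0.3003i]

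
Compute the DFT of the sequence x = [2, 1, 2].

X[k] = Σ(n=0 to 2) x[n] · ω_3^(nk)
where ω_3 = e^(-2πi/3)

Computing each X[k]:
X[0] = 5
X[1] = 0.5000+0.8660i
X[2] = 0.5000-0.8660i

X = [5, 0.5000+0.8660i, 0.5000-0.8660i]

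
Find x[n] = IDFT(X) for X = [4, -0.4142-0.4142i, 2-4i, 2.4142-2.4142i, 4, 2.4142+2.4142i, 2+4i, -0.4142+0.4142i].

x[n] = (1/8) Σ(k=0 to 7) X[k] · e^(2πikn/8)

Computing each x[n]:
x[0] = 2
x[1] = 1
x[2] = 0
x[3] = 0
x[4] = 1
x[5] = 1
x[6] = 1
x[7] = -2

x = [2, 1, 0, 0, 1, 1, 1, -2]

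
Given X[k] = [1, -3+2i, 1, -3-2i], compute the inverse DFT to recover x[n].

x[n] = (1/4) Σ(k=0 to 3) X[k] · e^(2πikn/4)

Computing each x[n]:
x[0] = -1
x[1] = -1
x[2] = 2
x[3] = 1

x = [-1, -1, 2, 1]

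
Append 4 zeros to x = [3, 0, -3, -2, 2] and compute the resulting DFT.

Original 5-point DFT: [0, 7.6631+2.4899i, -0.1631+0.2245i, -0.1631-0.2245i, 7.6631-2.4899i]
Zero-padded 9-point DFT provides frequency interpolation.

DFT_9([x, 0, ...]) = [0, 1.5997+4.0024i, 8.3512+0.5796i, 1.5000-4.3301i, 2.0492+1.7733i, 2.0492-1.7733i, 1.5000+4.3301i, 8.3512-0.5796i, 1.5997-4.0024i]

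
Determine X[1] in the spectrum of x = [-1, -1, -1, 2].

X[1] = Σ(n=0 to 3) x[n] · ω_4^(1n) where ω_4 = e^(-2πi/4)
= (-1)·ω_4^0 + (-1)·ω_4^1 + (-1)·ω_4^2 + (2)·ω_4^3

X[1] = 3i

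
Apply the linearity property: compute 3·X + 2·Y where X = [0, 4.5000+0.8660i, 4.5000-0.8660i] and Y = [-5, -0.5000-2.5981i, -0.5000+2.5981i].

By linearity: DFT(3x + 2y) = 3·DFT(x) + 2·DFT(y)
= 3·[0, 4.5000+0.8660i, 4.5000-0.8660i] + 2·[-5, -0.5000-2.5981i, -0.5000+2.5981i]

Computing element-wise:
Z[0] = 3·(0) + 2·(-5) = -10
Z[1] = 3·(4.5000+0.8660i) + 2·(-0.5000-2.5981i) = 12.5000-2.5982i
Z[2] = 3·(4.5000-0.8660i) + 2·(-0.5000+2.5981i) = 12.5000+2.5982i

DFT(3x + 2y) = 3·X + 2·Y = [-10, 12.5000-2.5982i, 12.5000+2.5982i]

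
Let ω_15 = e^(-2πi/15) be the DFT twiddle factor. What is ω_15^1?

ω_15^1 = e^(-2πi·1/15)
= cos(-2π·1/15) + i·sin(-2π·1/15)
= cos(-2π/15) + i·sin(-2π/15)

ω_15^1 = cos(-2π/15) + i·sin(-2π/15) = 0.9135-0.4067i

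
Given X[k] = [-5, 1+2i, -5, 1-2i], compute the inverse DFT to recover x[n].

x[n] = (1/4) Σ(k=0 to 3) X[k] · e^(2πikn/4)

Computing each x[n]:
x[0] = -2
x[1] = -1
x[2] = -3
x[3] = 1

x = [-2, -1, -3, 1]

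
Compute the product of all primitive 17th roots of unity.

The primitive 17th roots of unity are ω_17^k for k coprime to 17: k ∈ {1, 2, 3, 4, 5, 6, 7, 8, 9, 10, 11, 12, 13, 14, 15, 16}
Their product equals the constant term of the cyclotomic polynomial Φ_17(x) up to sign.
For n ≥ 3, the product of all primitive nth roots of unity is 1. (For n=1 it is 1; for n=2 it is -1.)

1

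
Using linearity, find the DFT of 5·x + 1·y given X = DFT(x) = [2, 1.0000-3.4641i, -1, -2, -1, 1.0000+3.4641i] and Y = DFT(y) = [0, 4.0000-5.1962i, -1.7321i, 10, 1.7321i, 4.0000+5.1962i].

By linearity: DFT(5x + 1y) = 5·DFT(x) + 1·DFT(y)
= 5·[2, 1.0000-3.4641i, -1, -2, -1, 1.0000+3.4641i] + 1·[0, 4.0000-5.1962i, -1.7321i, 10, 1.7321i, 4.0000+5.1962i]

Computing element-wise:
Z[0] = 5·(2) + 1·(0) = 10
Z[1] = 5·(1.0000-3.4641i) + 1·(4.0000-5.1962i) = 9.0000-22.5167i
Z[2] = 5·(-1) + 1·(-1.7321i) = -5.0000-1.7321i
Z[3] = 5·(-2) + 1·(10) = 0
Z[4] = 5·(-1) + 1·(1.7321i) = -5.0000+1.7321i
Z[5] = 5·(1.0000+3.4641i) + 1·(4.0000+5.1962i) = 9.0000+22.5167i

DFT(5x + 1y) = 5·X + 1·Y = [10, 9.0000-22.5167i, -5.0000-1.7321i, 0, -5.0000+1.7321i, 9.0000+22.5167i]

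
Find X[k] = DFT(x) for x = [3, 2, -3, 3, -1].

X[k] = Σ(n=0 to 4) x[n] · ω_5^(nk)
where ω_5 = e^(-2πi/5)

Computing each X[k]:
X[0] = 4
X[1] = 3.3090+0.6735i
X[2] = 2.1910-7.4697i
X[3] = 2.1910+7.4697i
X[4] = 3.3090-0.6735i

X = [4, 3.3090+0.6735i, 2.1910-7.4697i, 2.1910+7.4697i, 3.3090-0.6735i]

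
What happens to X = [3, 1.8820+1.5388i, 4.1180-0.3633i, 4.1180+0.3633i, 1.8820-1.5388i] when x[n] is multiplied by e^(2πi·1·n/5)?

Modulation property: DFT(ω_5^(-1n)·x[n]) = X[(k-1) mod 5], so circularly shift X by 1 positions.

X[k-1] = [1.8820-1.5388i, 3, 1.8820+1.5388i, 4.1180-0.3633i, 4.1180+0.3633i]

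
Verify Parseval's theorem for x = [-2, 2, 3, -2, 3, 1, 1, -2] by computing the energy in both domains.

Time domain:
Σ|x[n]|² = |-2|² + |2|² + |3|² + |-2|² + |3|² + |1|² + |1|² + |-2|² = 36.0000

Frequency domain:
(1/8)Σ|X[k]|² = (1/8)(|4|² + |-4.2929-2.7071i|² + |-3-7i|² + |-5.7071+1.2929i|² + |6|² + |-5.7071-1.2929i|² + |-3+7i|² + |-4.2929+2.7071i|²) = (1/8)·288.0000 = 36.0000

Both sides agree, confirming Parseval's theorem.

Σ|x[n]|² = (1/N)Σ|X[k]|² = 36.0000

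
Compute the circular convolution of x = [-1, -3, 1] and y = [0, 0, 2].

(x ⊛ y)[n] = Σ(m=0 to 2) x[m] · y[(n-m) mod 3]

Computing each output sample:
(x ⊛ y)[0] = -6
(x ⊛ y)[1] = 2
(x ⊛ y)[2] = -2

x ⊛ y = [-6, 2, -2]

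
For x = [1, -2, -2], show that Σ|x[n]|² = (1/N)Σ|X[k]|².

Time domain:
Σ|x[n]|² = |1|² + |-2|² + |-2|² = 9.0000

Frequency domain:
(1/3)Σ|X[k]|² = (1/3)(|-3|² + |3|² + |3|²) = (1/3)·27.0000 = 9.0000

Both sides agree, confirming Parseval's theorem.

Σ|x[n]|² = (1/N)Σ|X[k]|² = 9.0000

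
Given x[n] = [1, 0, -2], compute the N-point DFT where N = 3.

X[k] = Σ(n=0 to 2) x[n] · ω_3^(nk)
where ω_3 = e^(-2πi/3)

Computing each X[k]:
X[0] = -1
X[1] = 2.0000-1.7321i
X[2] = 2.0000+1.7321i

X = [-1, 2.0000-1.7321i, 2.0000+1.7321i]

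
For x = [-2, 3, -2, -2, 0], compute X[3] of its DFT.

X[3] = Σ(n=0 to 4) x[n] · ω_5^(3n) where ω_5 = e^(-2πi/5)
= (-2)·ω_5^0 + (3)·ω_5^3 + (-2)·ω_5^6 + (-2)·ω_5^9 + (0)·ω_5^12

X[3] = -5.6631+1.7634i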